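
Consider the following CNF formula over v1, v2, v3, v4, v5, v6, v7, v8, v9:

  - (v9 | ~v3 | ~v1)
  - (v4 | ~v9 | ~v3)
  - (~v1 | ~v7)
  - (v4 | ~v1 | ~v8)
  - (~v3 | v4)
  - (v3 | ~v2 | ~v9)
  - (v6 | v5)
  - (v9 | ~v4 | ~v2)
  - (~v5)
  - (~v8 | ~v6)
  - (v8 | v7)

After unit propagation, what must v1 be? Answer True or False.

False

Unit clause (~v5) sets v5 = False.
(v5 | v6) with v5 = False leaves only v6, so v6 = True.
In (~v6 | ~v8), ~v6 is now false; ~v8 must hold, so v8 = False.
(v7 | v8) with v8 = False leaves only v7, so v7 = True.
(~v7 | ~v1) with v7 = True leaves only ~v1, so v1 = False.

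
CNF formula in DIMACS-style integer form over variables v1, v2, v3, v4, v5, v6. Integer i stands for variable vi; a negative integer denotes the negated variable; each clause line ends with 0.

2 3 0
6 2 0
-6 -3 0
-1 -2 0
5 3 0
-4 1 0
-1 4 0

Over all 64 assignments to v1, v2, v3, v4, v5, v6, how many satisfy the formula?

Satisfying assignments:
  v1=F v2=T v3=F v4=F v5=T v6=F
  v1=F v2=T v3=F v4=F v5=T v6=T
  v1=F v2=T v3=T v4=F v5=F v6=F
  v1=F v2=T v3=T v4=F v5=T v6=F
That's 4 in total.

4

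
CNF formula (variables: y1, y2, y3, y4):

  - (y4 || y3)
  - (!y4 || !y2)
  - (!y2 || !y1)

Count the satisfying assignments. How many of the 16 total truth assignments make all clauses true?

7

Case analysis on y2 and y4:
  y2=T, y4=T: a clause becomes empty — 0.
  y2=T, y4=F: remaining (y1,y3) ∈ {(F,T)} — 1.
  y2=F, y4=T: remaining (y1,y3) ∈ {(F,F); (F,T); (T,F); (T,T)} — 4.
  y2=F, y4=F: remaining (y1,y3) ∈ {(F,T); (T,T)} — 2.
Total: 0 + 1 + 4 + 2 = 7.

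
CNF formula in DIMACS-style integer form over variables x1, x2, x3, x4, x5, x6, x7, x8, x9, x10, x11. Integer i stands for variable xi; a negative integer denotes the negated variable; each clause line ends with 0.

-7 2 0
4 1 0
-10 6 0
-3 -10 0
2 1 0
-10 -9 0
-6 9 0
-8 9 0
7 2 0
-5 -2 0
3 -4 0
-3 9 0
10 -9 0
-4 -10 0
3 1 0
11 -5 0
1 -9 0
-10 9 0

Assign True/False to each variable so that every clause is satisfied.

x1=1  x2=1  x3=0  x4=0  x5=0  x6=0  x7=1  x8=0  x9=0  x10=0  x11=1

Check each clause:
  1. (!x7 || x2) — x2 is true.
  2. (x4 || x1) — x1 is true.
  3. (!x10 || x6) — !x10 is true.
  4. (!x3 || !x10) — !x3 is true.
  5. (x1 || x2) — x1 is true.
  6. (!x10 || !x9) — !x10 is true.
  7. (x9 || !x6) — !x6 is true.
  8. (x9 || !x8) — !x8 is true.
  9. (x7 || x2) — x2 is true.
  10. (!x5 || !x2) — !x5 is true.
  11. (!x4 || x3) — !x4 is true.
  12. (!x3 || x9) — !x3 is true.
  13. (!x9 || x10) — !x9 is true.
  14. (!x10 || !x4) — !x4 is true.
  15. (x1 || x3) — x1 is true.
  16. (x11 || !x5) — x11 is true.
  17. (!x9 || x1) — x1 is true.
  18. (x9 || !x10) — !x10 is true.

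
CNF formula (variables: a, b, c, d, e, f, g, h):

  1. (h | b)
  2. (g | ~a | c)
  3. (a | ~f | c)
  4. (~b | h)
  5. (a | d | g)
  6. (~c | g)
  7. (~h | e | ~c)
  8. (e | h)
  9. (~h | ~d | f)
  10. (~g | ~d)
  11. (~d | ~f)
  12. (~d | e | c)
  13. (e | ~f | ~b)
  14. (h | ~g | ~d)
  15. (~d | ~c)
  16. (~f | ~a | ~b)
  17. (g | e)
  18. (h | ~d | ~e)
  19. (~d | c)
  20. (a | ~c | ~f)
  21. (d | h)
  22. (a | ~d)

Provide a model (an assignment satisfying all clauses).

a = True, b = False, c = False, d = False, e = False, f = False, g = True, h = True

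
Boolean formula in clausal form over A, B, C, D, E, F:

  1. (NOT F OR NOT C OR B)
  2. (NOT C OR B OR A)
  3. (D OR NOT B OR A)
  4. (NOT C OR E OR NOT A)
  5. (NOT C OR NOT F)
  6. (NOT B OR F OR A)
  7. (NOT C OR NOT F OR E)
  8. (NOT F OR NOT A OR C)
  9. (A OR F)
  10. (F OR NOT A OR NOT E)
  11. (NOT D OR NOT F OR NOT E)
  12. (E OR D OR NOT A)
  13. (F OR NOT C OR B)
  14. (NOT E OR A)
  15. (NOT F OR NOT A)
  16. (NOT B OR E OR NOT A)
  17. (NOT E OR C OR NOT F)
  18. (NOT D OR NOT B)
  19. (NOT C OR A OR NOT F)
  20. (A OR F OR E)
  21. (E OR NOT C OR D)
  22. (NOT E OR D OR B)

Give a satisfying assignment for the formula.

A = False, B = False, C = False, D = False, E = False, F = True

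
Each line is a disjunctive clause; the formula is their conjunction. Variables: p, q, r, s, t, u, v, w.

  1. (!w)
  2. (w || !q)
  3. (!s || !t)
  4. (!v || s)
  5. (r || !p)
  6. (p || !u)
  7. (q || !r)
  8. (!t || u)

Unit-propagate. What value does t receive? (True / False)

False

(!w) stands alone — w = False.
From (w || !q) and w = False: q = False.
From (!r || q) and q = False: r = False.
From (r || !p) and r = False: p = False.
(p || !u) with p = False leaves only !u, so u = False.
(u || !t) with u = False leaves only !t, so t = False.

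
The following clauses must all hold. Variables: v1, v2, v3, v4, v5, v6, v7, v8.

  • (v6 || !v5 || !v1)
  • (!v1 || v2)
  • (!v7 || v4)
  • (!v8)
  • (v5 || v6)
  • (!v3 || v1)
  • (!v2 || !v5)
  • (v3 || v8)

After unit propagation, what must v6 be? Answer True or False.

(!v8) is a unit clause: v8 = False.
From (v8 || v3) and v8 = False: v3 = True.
(!v3 || v1): since v3 = True, the clause reduces to (v1). v1 = True.
(!v1 || v2) with v1 = True leaves only v2, so v2 = True.
In (!v5 || !v2), !v2 is now false; !v5 must hold, so v5 = False.
From (v5 || v6) and v5 = False: v6 = True.

True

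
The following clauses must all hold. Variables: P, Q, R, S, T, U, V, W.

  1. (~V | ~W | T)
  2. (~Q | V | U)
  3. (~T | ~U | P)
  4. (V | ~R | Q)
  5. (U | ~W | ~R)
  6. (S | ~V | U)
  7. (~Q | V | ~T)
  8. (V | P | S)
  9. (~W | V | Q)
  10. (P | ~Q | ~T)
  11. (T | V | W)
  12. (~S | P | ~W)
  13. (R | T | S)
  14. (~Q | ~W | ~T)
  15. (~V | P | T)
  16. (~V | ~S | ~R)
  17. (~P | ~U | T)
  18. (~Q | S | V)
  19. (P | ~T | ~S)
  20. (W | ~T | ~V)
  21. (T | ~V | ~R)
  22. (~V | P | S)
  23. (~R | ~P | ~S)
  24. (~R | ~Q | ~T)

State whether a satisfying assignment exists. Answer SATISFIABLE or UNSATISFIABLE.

SATISFIABLE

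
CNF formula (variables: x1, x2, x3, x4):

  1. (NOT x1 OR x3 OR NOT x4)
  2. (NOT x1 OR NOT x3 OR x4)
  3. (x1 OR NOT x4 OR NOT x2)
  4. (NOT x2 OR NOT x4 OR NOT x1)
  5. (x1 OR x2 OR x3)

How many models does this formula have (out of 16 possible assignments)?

7

Satisfying assignments:
  x1=F x2=F x3=T x4=F
  x1=F x2=F x3=T x4=T
  x1=F x2=T x3=F x4=F
  x1=F x2=T x3=T x4=F
  x1=T x2=F x3=F x4=F
  x1=T x2=F x3=T x4=T
  x1=T x2=T x3=F x4=F
Count: 7.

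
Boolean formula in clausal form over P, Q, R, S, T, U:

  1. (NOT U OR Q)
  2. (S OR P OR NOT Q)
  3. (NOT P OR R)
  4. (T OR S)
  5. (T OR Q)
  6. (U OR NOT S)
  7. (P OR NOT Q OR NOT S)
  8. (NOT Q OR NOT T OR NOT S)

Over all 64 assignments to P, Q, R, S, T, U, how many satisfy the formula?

Satisfying assignments:
  P=0 Q=0 R=0 S=0 T=1 U=0
  P=0 Q=0 R=1 S=0 T=1 U=0
  P=1 Q=0 R=1 S=0 T=1 U=0
  P=1 Q=1 R=1 S=0 T=1 U=0
  P=1 Q=1 R=1 S=0 T=1 U=1
  P=1 Q=1 R=1 S=1 T=0 U=1
Count: 6.

6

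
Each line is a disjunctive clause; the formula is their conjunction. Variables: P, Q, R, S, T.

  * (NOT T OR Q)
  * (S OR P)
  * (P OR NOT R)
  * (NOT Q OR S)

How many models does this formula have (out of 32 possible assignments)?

11

Split on P, then Q.
  P=T, Q=T: remaining (R,S,T) ∈ {(F,T,F); (F,T,T); (T,T,F); (T,T,T)} — 4.
  P=T, Q=F: remaining (R,S,T) ∈ {(F,F,F); (F,T,F); (T,F,F); (T,T,F)} — 4.
  P=F, Q=T: remaining (R,S,T) ∈ {(F,T,F); (F,T,T)} — 2.
  P=F, Q=F: remaining (R,S,T) ∈ {(F,T,F)} — 1.
Total: 4 + 4 + 2 + 1 = 11.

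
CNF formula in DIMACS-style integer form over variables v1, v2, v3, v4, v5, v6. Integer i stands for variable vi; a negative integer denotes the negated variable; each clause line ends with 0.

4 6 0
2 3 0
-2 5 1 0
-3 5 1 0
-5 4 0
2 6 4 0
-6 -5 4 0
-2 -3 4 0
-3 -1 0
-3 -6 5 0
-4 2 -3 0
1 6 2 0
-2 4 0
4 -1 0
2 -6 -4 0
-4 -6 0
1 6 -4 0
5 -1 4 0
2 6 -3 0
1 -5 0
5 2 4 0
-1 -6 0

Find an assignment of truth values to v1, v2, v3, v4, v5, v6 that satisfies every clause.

v1=True, v2=True, v3=False, v4=True, v5=True, v6=False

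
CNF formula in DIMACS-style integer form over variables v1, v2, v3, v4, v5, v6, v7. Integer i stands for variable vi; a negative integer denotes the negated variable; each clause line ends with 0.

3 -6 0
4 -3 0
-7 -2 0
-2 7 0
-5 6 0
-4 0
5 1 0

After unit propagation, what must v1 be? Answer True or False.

True

(NOT v4) stands alone — v4 = False.
(v4 OR NOT v3) with v4 = False leaves only NOT v3, so v3 = False.
From (v3 OR NOT v6) and v3 = False: v6 = False.
In (v6 OR NOT v5), v6 is now false; NOT v5 must hold, so v5 = False.
From (v1 OR v5) and v5 = False: v1 = True.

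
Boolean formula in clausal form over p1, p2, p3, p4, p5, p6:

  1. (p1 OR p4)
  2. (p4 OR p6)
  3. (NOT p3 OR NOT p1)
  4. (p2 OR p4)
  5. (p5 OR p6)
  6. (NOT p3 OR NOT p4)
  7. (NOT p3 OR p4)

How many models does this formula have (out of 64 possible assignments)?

Case analysis on p4 and p3:
  p4=T, p3=T: a clause becomes empty — 0.
  p4=T, p3=F: p1, p2 free; 3 ways for (p5,p6) × 2^2 = 12.
  p4=F, p3=T: a clause becomes empty — 0.
  p4=F, p3=F: remaining (p1,p2,p5,p6) ∈ {(T,T,F,T); (T,T,T,T)} — 2.
Total: 0 + 12 + 0 + 2 = 14.

14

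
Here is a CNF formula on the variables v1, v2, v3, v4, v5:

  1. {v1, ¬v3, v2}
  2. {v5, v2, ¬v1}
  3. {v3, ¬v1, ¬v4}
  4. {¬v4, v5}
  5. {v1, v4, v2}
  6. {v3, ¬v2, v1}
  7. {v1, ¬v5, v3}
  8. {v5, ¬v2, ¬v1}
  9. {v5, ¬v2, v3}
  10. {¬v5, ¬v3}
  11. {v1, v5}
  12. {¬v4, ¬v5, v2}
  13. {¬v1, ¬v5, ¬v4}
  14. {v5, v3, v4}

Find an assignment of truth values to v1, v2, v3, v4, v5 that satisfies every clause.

Branch on v1: take v1 = True.
For the remaining variables, v2 = False, v3 = False, v4 = False, v5 = True works.
Every clause has at least one true literal under this assignment.

v1=T, v2=F, v3=F, v4=F, v5=T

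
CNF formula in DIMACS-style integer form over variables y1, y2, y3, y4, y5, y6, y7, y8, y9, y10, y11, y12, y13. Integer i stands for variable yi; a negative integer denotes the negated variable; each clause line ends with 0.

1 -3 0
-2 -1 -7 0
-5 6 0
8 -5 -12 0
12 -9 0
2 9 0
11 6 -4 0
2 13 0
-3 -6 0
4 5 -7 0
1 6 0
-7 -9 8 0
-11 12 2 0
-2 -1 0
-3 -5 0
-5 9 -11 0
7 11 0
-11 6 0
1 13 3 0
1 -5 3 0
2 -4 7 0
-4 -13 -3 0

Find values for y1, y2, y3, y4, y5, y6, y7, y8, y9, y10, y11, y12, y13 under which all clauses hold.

y1=0, y2=1, y3=0, y4=1, y5=0, y6=1, y7=1, y8=1, y9=0, y10=0, y11=1, y12=0, y13=1

y8 occurs only positively in the remaining clauses — set y8 = True.
Set y1 = False and propagate.
  then y3 is forced to False.
  then y6 is forced to True.
  then y13 is forced to True.
  then y5 is forced to False.
The remaining clauses are satisfied by y2 = True, y4 = True, y7 = True, y9 = False, y10 = False, y11 = True, y12 = False.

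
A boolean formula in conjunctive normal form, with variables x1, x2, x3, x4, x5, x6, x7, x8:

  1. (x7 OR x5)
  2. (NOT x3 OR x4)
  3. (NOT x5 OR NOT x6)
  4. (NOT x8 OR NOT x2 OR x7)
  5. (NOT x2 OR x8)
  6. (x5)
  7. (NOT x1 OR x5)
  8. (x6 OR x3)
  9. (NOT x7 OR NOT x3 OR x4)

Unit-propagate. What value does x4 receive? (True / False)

True

Unit clause (x5) sets x5 = True.
(NOT x5 OR NOT x6) with x5 = True leaves only NOT x6, so x6 = False.
In (x3 OR x6), x6 is now false; x3 must hold, so x3 = True.
(x4 OR NOT x3): since x3 = True, the clause reduces to (x4). x4 = True.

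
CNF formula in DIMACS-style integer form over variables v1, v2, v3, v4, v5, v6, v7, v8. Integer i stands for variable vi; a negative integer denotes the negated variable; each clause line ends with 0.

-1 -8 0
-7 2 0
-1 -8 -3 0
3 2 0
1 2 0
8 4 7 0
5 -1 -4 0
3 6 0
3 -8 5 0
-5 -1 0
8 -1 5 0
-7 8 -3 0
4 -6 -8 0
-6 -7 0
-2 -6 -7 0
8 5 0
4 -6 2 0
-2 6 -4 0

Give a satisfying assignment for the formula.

v1=False  v2=True  v3=False  v4=True  v5=True  v6=True  v7=False  v8=False

Branch on v1: take v1 = False.
  then v2 is forced to True.
Try v3 = False.
  then v6 is forced to True.
  then v7 is forced to False.
Branch on v4: take v4 = True.
The remaining clauses are satisfied by v5 = True, v8 = False.
Every clause has at least one true literal under this assignment.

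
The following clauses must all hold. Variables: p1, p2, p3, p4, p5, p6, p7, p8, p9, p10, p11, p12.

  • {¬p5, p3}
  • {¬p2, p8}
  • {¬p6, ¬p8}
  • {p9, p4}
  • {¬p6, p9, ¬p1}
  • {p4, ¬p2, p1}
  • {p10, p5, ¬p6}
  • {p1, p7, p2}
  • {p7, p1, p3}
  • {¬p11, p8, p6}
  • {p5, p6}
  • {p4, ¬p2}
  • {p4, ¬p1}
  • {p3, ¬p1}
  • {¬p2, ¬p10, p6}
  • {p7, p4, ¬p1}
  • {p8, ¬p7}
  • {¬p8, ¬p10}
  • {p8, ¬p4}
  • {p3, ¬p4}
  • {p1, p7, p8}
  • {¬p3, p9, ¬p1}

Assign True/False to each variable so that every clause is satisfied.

p9 occurs only positively in the remaining clauses — set p9 = True.
p11 occurs only negated in the remaining clauses — set p11 = False.
Try p1 = True.
  then p4 is forced to True.
  then p3 is forced to True.
  then p8 is forced to True.
  then p6 is forced to False.
  then p5 is forced to True.
  then p10 is forced to False.
p2, p7, p12 are now unconstrained; take p2 = False, p7 = False, p12 = True.
Every clause has at least one true literal under this assignment.

p1=True, p2=False, p3=True, p4=True, p5=True, p6=False, p7=False, p8=True, p9=True, p10=False, p11=False, p12=True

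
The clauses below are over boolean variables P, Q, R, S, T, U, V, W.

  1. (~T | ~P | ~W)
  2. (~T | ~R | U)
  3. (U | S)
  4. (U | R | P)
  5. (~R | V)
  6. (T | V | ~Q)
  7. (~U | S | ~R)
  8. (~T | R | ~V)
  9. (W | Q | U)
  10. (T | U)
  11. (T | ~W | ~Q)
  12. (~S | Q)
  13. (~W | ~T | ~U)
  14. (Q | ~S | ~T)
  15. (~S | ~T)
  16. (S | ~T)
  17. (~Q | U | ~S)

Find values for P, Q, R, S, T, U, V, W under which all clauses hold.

P = 1, Q = 0, R = 0, S = 0, T = 0, U = 1, V = 0, W = 0

Set P = True and propagate.
For the remaining variables, Q = False, R = False, S = False, T = False, U = True, V = False, W = False works.
Every clause has at least one true literal under this assignment.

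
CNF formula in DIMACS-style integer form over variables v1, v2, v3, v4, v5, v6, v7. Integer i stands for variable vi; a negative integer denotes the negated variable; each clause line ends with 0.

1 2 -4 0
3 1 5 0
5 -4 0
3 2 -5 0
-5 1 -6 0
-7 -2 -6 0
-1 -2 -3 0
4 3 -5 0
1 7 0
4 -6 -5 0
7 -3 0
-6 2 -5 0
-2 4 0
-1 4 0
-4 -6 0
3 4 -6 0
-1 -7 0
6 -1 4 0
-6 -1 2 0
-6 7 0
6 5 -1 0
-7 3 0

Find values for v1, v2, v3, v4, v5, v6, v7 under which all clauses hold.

v1=False, v2=True, v3=True, v4=True, v5=True, v6=False, v7=True

Check each clause:
  1. (v2 | v1 | ~v4) — v2 is true.
  2. (v3 | v5 | v1) — v3 is true.
  3. (~v4 | v5) — v5 is true.
  4. (v2 | ~v5 | v3) — v2 is true.
  5. (~v5 | ~v6 | v1) — ~v6 is true.
  6. (~v7 | ~v2 | ~v6) — ~v6 is true.
  7. (~v3 | ~v1 | ~v2) — ~v1 is true.
  8. (~v5 | v4 | v3) — v3 is true.
  9. (v7 | v1) — v7 is true.
  10. (~v5 | ~v6 | v4) — ~v6 is true.
  11. (~v3 | v7) — v7 is true.
  12. (~v6 | ~v5 | v2) — ~v6 is true.
  13. (v4 | ~v2) — v4 is true.
  14. (v4 | ~v1) — v4 is true.
  15. (~v6 | ~v4) — ~v6 is true.
  16. (v3 | v4 | ~v6) — ~v6 is true.
  17. (~v1 | ~v7) — ~v1 is true.
  18. (v6 | ~v1 | v4) — v4 is true.
  19. (~v1 | v2 | ~v6) — v2 is true.
  20. (v7 | ~v6) — ~v6 is true.
  21. (v5 | v6 | ~v1) — v5 is true.
  22. (~v7 | v3) — v3 is true.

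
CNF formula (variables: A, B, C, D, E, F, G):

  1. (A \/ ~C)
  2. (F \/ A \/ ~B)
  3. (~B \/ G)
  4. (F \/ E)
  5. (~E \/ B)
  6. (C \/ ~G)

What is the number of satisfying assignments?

Case analysis on B and A:
  B=1, A=1: D free; 3 ways for (C,E,F,G) × 2^1 = 6.
  B=1, A=0: a clause becomes empty — 0.
  B=0, A=1: D free; 3 ways for (C,E,F,G) × 2^1 = 6.
  B=0, A=0: remaining (C,D,E,F,G) ∈ {(0,0,0,1,0); (0,1,0,1,0)} — 2.
Total: 6 + 0 + 6 + 2 = 14.

14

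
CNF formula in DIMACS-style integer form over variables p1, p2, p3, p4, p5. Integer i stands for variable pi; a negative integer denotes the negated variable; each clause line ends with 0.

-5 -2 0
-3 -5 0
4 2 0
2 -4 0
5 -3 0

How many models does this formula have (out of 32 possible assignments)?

The models are:
  p1=0 p2=1 p3=0 p4=0 p5=0
  p1=0 p2=1 p3=0 p4=1 p5=0
  p1=1 p2=1 p3=0 p4=0 p5=0
  p1=1 p2=1 p3=0 p4=1 p5=0
Count: 4.

4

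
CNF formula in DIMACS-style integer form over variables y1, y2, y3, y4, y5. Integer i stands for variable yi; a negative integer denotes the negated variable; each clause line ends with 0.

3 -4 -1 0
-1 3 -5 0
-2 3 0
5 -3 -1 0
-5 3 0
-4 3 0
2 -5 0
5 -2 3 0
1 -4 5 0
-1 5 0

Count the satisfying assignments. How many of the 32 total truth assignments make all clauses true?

Satisfying assignments:
  y1=F y2=F y3=F y4=F y5=F
  y1=F y2=F y3=T y4=F y5=F
  y1=F y2=T y3=T y4=F y5=F
  y1=F y2=T y3=T y4=F y5=T
  y1=F y2=T y3=T y4=T y5=T
  y1=T y2=T y3=T y4=F y5=T
  y1=T y2=T y3=T y4=T y5=T
Count: 7.

7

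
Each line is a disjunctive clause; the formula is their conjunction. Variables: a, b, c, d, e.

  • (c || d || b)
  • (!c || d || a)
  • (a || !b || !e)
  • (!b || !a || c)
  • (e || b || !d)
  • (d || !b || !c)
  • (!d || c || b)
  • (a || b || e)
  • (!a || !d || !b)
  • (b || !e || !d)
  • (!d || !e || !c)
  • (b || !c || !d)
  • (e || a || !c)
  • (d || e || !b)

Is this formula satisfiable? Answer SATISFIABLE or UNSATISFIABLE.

SATISFIABLE

Try a = True.
For the remaining variables, b = False, c = True, d = False, e = True works.
Every clause has at least one true literal under this assignment.
So a = T, b = F, c = T, d = F, e = T is a satisfying assignment.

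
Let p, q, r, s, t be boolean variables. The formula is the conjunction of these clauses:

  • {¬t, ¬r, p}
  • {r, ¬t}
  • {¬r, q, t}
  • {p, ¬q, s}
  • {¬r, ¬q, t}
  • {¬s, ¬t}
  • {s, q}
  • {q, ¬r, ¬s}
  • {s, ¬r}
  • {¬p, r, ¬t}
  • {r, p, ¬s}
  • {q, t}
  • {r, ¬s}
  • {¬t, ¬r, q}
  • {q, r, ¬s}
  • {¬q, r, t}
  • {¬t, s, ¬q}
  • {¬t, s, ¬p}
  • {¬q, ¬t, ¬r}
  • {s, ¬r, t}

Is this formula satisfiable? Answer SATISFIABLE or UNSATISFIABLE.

r = True:
  propagation gives s=True, t=False, q=True; an empty clause results — contradiction.
r = False:
  propagation gives t=False, q=True; an empty clause results — contradiction.
Every branch closes, so no satisfying assignment exists.

UNSATISFIABLE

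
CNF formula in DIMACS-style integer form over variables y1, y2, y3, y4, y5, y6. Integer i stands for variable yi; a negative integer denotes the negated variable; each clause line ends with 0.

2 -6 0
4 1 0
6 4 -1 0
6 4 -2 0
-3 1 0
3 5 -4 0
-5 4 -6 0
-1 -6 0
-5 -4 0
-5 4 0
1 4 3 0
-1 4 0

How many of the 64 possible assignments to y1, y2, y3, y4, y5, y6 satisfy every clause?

2

The models are:
  y1=1 y2=0 y3=1 y4=1 y5=0 y6=0
  y1=1 y2=1 y3=1 y4=1 y5=0 y6=0
That's 2 in total.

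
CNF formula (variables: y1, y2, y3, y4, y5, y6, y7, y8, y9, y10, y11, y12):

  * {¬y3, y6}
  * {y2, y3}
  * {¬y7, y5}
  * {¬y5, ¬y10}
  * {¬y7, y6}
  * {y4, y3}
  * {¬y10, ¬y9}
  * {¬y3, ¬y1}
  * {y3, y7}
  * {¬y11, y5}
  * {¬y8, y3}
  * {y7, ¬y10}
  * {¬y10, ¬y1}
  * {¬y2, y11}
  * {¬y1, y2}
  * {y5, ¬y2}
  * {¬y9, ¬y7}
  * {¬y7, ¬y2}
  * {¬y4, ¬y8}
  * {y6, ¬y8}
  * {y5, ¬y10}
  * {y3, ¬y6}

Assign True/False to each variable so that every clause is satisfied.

Pure literal: y1 appears only negated; assign y1 = False.
y8 occurs only negated in the remaining clauses — set y8 = False.
Try y2 = False.
  then y3 is forced to True.
  then y6 is forced to True.
Try y5 = True.
  then y10 is forced to False.
For the remaining variables, y4 = True, y7 = False, y9 = False, y11 = False, y12 = False works.
Every clause has at least one true literal under this assignment.

y1 = False, y2 = False, y3 = True, y4 = True, y5 = True, y6 = True, y7 = False, y8 = False, y9 = False, y10 = False, y11 = False, y12 = False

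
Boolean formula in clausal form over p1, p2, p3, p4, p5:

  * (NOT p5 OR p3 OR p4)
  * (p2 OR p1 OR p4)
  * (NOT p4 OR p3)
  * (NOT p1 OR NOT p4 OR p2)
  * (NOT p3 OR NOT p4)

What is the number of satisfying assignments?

9

Case analysis on p4 and p3:
  p4=1, p3=1: a clause becomes empty — 0.
  p4=1, p3=0: a clause becomes empty — 0.
  p4=0, p3=1: p5 free; 3 ways for (p1,p2) × 2^1 = 6.
  p4=0, p3=0: remaining (p1,p2,p5) ∈ {(0,1,0); (1,0,0); (1,1,0)} — 3.
Total: 0 + 0 + 6 + 3 = 9.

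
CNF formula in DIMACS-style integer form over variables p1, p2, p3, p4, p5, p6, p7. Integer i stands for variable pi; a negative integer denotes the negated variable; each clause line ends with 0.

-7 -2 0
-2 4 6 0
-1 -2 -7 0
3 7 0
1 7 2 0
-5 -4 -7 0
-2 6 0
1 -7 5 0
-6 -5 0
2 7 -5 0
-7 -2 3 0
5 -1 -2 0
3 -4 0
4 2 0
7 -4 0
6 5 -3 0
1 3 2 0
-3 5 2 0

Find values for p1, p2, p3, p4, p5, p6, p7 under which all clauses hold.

p1=F, p2=T, p3=T, p4=F, p5=F, p6=T, p7=F

Check each clause:
  1. (!p7 || !p2) — !p7 is true.
  2. (p4 || !p2 || p6) — p6 is true.
  3. (!p1 || !p7 || !p2) — !p7 is true.
  4. (p7 || p3) — p3 is true.
  5. (p2 || p7 || p1) — p2 is true.
  6. (!p4 || !p5 || !p7) — !p7 is true.
  7. (p6 || !p2) — p6 is true.
  8. (p5 || !p7 || p1) — !p7 is true.
  9. (!p5 || !p6) — !p5 is true.
  10. (p2 || !p5 || p7) — p2 is true.
  11. (!p2 || !p7 || p3) — !p7 is true.
  12. (!p1 || p5 || !p2) — !p1 is true.
  13. (p3 || !p4) — p3 is true.
  14. (p2 || p4) — p2 is true.
  15. (p7 || !p4) — !p4 is true.
  16. (!p3 || p6 || p5) — p6 is true.
  17. (p2 || p1 || p3) — p2 is true.
  18. (p5 || !p3 || p2) — p2 is true.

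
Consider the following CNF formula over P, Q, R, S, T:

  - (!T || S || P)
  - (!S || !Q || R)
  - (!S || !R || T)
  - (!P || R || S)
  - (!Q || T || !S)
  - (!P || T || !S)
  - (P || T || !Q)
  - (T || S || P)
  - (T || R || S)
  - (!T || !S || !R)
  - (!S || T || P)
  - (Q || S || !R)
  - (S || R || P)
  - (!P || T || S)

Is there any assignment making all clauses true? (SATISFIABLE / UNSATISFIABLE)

SATISFIABLE

Try P = True.
Set Q = False and propagate.
Try R = False.
  then S is forced to True.
  then T is forced to True.
So P=True, Q=False, R=False, S=True, T=True is a satisfying assignment.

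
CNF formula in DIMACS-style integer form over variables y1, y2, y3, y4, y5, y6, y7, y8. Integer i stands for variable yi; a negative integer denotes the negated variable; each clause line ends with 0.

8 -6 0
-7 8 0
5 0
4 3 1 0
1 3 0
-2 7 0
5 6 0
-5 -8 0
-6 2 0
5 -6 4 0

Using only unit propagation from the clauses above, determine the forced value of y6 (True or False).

False

(y5) is a unit clause: y5 = True.
From (~y5 | ~y8) and y5 = True: y8 = False.
(~y6 | y8) with y8 = False leaves only ~y6, so y6 = False.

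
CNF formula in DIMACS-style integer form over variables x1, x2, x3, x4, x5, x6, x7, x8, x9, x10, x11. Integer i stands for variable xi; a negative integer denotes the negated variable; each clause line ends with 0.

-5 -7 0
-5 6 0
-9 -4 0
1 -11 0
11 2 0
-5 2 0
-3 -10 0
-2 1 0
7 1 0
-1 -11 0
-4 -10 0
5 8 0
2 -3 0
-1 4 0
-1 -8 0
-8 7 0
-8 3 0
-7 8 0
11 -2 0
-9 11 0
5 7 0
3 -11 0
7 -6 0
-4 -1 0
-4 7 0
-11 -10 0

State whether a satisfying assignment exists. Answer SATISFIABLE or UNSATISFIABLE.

UNSATISFIABLE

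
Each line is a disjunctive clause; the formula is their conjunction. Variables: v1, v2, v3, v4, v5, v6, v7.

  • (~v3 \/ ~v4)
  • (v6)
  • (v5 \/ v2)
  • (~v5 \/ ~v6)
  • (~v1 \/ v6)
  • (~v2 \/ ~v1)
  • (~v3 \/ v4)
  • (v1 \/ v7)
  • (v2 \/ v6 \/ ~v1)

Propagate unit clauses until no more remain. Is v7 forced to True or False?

Unit clause (v6) sets v6 = True.
(~v6 \/ ~v5) with v6 = True leaves only ~v5, so v5 = False.
In (v2 \/ v5), v5 is now false; v2 must hold, so v2 = True.
In (~v2 \/ ~v1), ~v2 is now false; ~v1 must hold, so v1 = False.
(v1 \/ v7) with v1 = False leaves only v7, so v7 = True.

True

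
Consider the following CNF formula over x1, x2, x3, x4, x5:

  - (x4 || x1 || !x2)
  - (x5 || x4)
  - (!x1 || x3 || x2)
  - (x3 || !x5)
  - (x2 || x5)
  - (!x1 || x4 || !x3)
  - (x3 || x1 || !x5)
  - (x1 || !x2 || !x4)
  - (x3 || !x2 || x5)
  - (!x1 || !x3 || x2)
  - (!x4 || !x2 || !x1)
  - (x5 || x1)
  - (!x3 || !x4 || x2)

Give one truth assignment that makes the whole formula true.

Try x1 = False.
  then x5 is forced to True.
  then x3 is forced to True.
Set x2 = False and propagate.
  then x4 is forced to False.

x1=0, x2=0, x3=1, x4=0, x5=1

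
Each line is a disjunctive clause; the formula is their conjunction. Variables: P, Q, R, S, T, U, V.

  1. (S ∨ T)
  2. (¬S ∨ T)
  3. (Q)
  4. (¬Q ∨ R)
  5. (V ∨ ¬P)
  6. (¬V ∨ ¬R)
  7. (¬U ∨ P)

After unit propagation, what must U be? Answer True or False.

Unit clause (Q) sets Q = True.
From (R ∨ ¬Q) and Q = True: R = True.
(¬V ∨ ¬R): since R = True, the clause reduces to (¬V). V = False.
(¬P ∨ V) with V = False leaves only ¬P, so P = False.
(¬U ∨ P): since P = False, the clause reduces to (¬U). U = False.

False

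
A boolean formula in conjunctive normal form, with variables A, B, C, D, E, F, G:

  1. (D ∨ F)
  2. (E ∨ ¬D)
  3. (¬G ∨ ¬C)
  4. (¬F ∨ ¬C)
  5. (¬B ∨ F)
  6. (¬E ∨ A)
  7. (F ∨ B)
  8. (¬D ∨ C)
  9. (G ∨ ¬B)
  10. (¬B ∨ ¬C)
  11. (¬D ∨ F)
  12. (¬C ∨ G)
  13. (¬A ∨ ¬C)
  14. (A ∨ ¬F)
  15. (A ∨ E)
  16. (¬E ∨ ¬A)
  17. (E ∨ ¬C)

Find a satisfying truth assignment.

A = 1  B = 0  C = 0  D = 0  E = 0  F = 1  G = 0

Try A = True.
  then C is forced to False.
  then D is forced to False.
  then F is forced to True.
  then E is forced to False.
The remaining clauses are satisfied by B = False, G = False.
Every clause has at least one true literal under this assignment.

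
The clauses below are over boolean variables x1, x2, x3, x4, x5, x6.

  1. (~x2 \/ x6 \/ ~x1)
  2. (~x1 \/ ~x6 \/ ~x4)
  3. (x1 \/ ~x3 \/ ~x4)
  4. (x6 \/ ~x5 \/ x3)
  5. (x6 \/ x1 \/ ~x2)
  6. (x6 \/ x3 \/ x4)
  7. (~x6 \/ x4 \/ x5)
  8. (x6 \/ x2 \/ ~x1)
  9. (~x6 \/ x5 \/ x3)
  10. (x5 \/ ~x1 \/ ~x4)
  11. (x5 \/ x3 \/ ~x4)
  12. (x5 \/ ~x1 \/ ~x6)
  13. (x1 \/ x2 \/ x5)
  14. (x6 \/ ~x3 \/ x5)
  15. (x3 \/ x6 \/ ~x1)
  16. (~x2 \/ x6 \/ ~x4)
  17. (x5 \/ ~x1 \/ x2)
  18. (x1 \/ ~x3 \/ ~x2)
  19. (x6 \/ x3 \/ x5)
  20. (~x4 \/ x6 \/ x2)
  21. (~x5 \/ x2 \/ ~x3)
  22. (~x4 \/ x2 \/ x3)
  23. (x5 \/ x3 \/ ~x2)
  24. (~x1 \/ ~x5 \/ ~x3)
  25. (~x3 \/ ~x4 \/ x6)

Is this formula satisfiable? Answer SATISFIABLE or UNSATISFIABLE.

Try x1 = True.
Branch on x2: take x2 = False.
  then x6 is forced to True.
  then x4 is forced to False.
  then x5 is forced to True.
  then x3 is forced to False.
Every clause has at least one true literal under this assignment.
So x1=True  x2=False  x3=False  x4=False  x5=True  x6=True is a satisfying assignment.

SATISFIABLE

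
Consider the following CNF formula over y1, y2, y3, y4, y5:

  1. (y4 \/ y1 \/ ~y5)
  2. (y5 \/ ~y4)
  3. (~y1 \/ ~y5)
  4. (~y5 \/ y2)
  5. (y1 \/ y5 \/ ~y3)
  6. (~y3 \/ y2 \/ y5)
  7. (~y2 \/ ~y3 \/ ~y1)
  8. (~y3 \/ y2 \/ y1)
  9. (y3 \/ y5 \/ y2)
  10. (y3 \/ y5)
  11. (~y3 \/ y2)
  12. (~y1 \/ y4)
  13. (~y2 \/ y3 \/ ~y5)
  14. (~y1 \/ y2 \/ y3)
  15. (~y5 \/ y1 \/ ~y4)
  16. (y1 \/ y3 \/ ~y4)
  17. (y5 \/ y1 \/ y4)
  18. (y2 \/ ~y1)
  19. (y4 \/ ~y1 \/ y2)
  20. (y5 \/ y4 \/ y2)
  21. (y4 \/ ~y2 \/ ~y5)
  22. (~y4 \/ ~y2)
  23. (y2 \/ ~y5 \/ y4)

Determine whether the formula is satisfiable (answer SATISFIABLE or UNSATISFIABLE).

UNSATISFIABLE

y2 = True:
  propagation gives y4=False, y1=False, y5=False; an empty clause results — contradiction.
y2 = False:
  propagation gives y5=False, y4=False; an empty clause results — contradiction.
Every branch closes, so no satisfying assignment exists.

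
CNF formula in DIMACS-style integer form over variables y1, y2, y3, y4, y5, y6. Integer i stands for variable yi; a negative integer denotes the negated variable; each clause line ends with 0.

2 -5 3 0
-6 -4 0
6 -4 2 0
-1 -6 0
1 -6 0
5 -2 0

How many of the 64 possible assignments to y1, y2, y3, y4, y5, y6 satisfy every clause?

14

Split on y6, then y2.
  y6=T, y2=T: a clause becomes empty — 0.
  y6=T, y2=F: a clause becomes empty — 0.
  y6=F, y2=T: forces y5=T; y1, y3, y4 free → 2^3 = 8.
  y6=F, y2=F: y1 free; 3 ways for (y3,y4,y5) × 2^1 = 6.
Total: 0 + 0 + 8 + 6 = 14.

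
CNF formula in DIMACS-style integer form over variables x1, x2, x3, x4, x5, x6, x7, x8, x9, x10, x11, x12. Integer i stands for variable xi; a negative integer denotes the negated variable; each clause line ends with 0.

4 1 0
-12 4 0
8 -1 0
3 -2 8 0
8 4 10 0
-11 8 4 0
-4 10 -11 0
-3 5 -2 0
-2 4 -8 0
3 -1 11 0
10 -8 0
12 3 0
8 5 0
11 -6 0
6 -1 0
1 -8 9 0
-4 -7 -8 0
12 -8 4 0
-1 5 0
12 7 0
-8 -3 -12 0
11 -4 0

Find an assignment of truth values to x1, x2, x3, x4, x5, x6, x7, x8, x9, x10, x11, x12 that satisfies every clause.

x1 = F, x2 = F, x3 = F, x4 = T, x5 = T, x6 = T, x7 = T, x8 = F, x9 = T, x10 = T, x11 = T, x12 = T

Check each clause:
  1. (x1 || x4) — x4 is true.
  2. (x4 || !x12) — x4 is true.
  3. (x8 || !x1) — !x1 is true.
  4. (x3 || x8 || !x2) — !x2 is true.
  5. (x4 || x8 || x10) — x10 is true.
  6. (x4 || x8 || !x11) — x4 is true.
  7. (!x11 || x10 || !x4) — x10 is true.
  8. (!x3 || x5 || !x2) — x5 is true.
  9. (!x2 || !x8 || x4) — !x8 is true.
  10. (!x1 || x3 || x11) — x11 is true.
  11. (!x8 || x10) — !x8 is true.
  12. (x12 || x3) — x12 is true.
  13. (x8 || x5) — x5 is true.
  14. (!x6 || x11) — x11 is true.
  15. (!x1 || x6) — x6 is true.
  16. (x9 || x1 || !x8) — !x8 is true.
  17. (!x7 || !x8 || !x4) — !x8 is true.
  18. (x4 || !x8 || x12) — !x8 is true.
  19. (!x1 || x5) — x5 is true.
  20. (x12 || x7) — x12 is true.
  21. (!x8 || !x12 || !x3) — !x8 is true.
  22. (!x4 || x11) — x11 is true.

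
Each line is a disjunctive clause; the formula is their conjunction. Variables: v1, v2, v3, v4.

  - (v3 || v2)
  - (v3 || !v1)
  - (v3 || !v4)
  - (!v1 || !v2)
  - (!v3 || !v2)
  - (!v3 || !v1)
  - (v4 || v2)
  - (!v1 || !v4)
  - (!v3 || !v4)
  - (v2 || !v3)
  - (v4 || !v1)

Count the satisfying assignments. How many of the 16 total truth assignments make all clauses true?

1

Satisfying assignments:
  v1=0 v2=1 v3=0 v4=0
That's 1 in total.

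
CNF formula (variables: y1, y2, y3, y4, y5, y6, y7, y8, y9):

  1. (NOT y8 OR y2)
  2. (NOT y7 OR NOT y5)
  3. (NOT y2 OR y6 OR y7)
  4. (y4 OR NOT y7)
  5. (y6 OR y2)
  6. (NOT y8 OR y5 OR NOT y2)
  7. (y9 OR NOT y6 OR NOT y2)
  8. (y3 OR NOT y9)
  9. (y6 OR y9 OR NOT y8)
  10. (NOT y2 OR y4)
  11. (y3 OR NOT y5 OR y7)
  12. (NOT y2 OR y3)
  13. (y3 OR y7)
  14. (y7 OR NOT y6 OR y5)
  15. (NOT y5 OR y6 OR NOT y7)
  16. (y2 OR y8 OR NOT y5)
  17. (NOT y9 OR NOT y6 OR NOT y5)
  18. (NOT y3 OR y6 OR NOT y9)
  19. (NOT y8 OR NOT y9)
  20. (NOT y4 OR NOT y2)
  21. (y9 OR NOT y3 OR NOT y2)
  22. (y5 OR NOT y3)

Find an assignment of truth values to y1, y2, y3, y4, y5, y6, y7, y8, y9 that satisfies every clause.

y1=True, y2=False, y3=False, y4=True, y5=False, y6=True, y7=True, y8=False, y9=False

Check each clause:
  1. (y2 OR NOT y8) — NOT y8 is true.
  2. (NOT y7 OR NOT y5) — NOT y5 is true.
  3. (y6 OR NOT y2 OR y7) — NOT y2 is true.
  4. (y4 OR NOT y7) — y4 is true.
  5. (y2 OR y6) — y6 is true.
  6. (NOT y2 OR NOT y8 OR y5) — NOT y8 is true.
  7. (NOT y2 OR NOT y6 OR y9) — NOT y2 is true.
  8. (NOT y9 OR y3) — NOT y9 is true.
  9. (y6 OR NOT y8 OR y9) — NOT y8 is true.
  10. (NOT y2 OR y4) — y4 is true.
  11. (NOT y5 OR y3 OR y7) — NOT y5 is true.
  12. (y3 OR NOT y2) — NOT y2 is true.
  13. (y3 OR y7) — y7 is true.
  14. (y5 OR y7 OR NOT y6) — y7 is true.
  15. (NOT y5 OR y6 OR NOT y7) — NOT y5 is true.
  16. (y8 OR NOT y5 OR y2) — NOT y5 is true.
  17. (NOT y5 OR NOT y6 OR NOT y9) — NOT y5 is true.
  18. (y6 OR NOT y9 OR NOT y3) — NOT y3 is true.
  19. (NOT y9 OR NOT y8) — NOT y8 is true.
  20. (NOT y4 OR NOT y2) — NOT y2 is true.
  21. (y9 OR NOT y3 OR NOT y2) — NOT y3 is true.
  22. (NOT y3 OR y5) — NOT y3 is true.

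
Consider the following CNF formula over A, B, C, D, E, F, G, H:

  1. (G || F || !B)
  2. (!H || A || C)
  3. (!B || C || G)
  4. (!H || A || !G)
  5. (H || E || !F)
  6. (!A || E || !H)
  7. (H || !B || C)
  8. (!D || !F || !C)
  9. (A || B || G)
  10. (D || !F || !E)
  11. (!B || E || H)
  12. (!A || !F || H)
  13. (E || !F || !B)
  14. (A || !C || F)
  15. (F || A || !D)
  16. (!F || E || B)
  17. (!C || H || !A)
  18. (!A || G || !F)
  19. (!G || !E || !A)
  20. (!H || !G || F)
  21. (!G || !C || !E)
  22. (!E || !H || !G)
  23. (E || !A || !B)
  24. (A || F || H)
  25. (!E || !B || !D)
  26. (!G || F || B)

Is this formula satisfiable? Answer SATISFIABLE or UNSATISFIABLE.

SATISFIABLE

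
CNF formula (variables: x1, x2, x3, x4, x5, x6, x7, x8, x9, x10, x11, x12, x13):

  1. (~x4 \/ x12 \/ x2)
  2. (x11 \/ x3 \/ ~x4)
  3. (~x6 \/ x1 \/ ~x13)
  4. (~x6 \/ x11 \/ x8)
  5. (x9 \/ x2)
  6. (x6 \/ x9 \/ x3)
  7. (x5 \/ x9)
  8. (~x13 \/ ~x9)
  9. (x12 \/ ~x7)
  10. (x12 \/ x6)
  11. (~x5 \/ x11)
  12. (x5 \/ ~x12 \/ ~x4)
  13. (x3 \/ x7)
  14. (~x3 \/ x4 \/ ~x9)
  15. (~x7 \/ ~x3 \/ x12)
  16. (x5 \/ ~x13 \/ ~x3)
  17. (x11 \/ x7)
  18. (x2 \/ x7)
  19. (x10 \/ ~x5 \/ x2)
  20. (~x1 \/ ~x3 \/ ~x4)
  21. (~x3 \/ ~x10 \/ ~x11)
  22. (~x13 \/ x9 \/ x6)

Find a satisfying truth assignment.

x1=T, x2=T, x3=T, x4=F, x5=T, x6=F, x7=F, x8=F, x9=F, x10=F, x11=T, x12=T, x13=F

x2 occurs only positively in the remaining clauses — set x2 = True.
x13 occurs only negated in the remaining clauses — set x13 = False.
Branch on x1: take x1 = True.
Branch on x3: take x3 = True.
  then x4 is forced to False.
  then x9 is forced to False.
  then x5 is forced to True.
  then x11 is forced to True.
  then x10 is forced to False.
Branch on x6: take x6 = False.
  then x12 is forced to True.
x7, x8 are now unconstrained; take x7 = False, x8 = False.
Check each clause:
  1. (x12 \/ x2 \/ ~x4) — x2 is true.
  2. (x11 \/ ~x4 \/ x3) — x3 is true.
  3. (~x6 \/ ~x13 \/ x1) — x1 is true.
  4. (x8 \/ x11 \/ ~x6) — ~x6 is true.
  5. (x2 \/ x9) — x2 is true.
  6. (x9 \/ x3 \/ x6) — x3 is true.
  7. (x5 \/ x9) — x5 is true.
  8. (~x9 \/ ~x13) — ~x13 is true.
  9. (x12 \/ ~x7) — ~x7 is true.
  10. (x12 \/ x6) — x12 is true.
  11. (~x5 \/ x11) — x11 is true.
  12. (~x4 \/ x5 \/ ~x12) — x5 is true.
  13. (x3 \/ x7) — x3 is true.
  14. (x4 \/ ~x3 \/ ~x9) — ~x9 is true.
  15. (x12 \/ ~x7 \/ ~x3) — ~x7 is true.
  16. (~x3 \/ x5 \/ ~x13) — x5 is true.
  17. (x11 \/ x7) — x11 is true.
  18. (x2 \/ x7) — x2 is true.
  19. (x2 \/ x10 \/ ~x5) — x2 is true.
  20. (~x3 \/ ~x1 \/ ~x4) — ~x4 is true.
  21. (~x10 \/ ~x3 \/ ~x11) — ~x10 is true.
  22. (x6 \/ ~x13 \/ x9) — ~x13 is true.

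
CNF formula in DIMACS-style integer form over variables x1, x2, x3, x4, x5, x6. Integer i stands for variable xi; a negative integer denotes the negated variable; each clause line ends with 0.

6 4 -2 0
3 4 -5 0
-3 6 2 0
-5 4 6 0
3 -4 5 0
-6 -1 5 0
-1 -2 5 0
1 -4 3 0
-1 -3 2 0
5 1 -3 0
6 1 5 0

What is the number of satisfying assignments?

15

Split on x5, then x1.
  x5=T, x1=T: 7 of the 16 assignments to (x2,x3,x4,x6) work.
  x5=T, x1=F: 5 of the 16 assignments to (x2,x3,x4,x6) work.
  x5=F, x1=T: remaining (x2,x3,x4,x6) ∈ {(F,F,F,F)} — 1.
  x5=F, x1=F: remaining (x2,x3,x4,x6) ∈ {(F,F,F,T); (T,F,F,T)} — 2.
Total: 7 + 5 + 1 + 2 = 15.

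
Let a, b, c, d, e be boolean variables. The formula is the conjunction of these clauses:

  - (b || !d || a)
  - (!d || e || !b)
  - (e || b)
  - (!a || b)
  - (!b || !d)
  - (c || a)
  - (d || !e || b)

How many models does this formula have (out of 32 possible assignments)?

The models are:
  a=F b=T c=T d=F e=F
  a=F b=T c=T d=F e=T
  a=T b=T c=F d=F e=F
  a=T b=T c=F d=F e=T
  a=T b=T c=T d=F e=F
  a=T b=T c=T d=F e=T
That's 6 in total.

6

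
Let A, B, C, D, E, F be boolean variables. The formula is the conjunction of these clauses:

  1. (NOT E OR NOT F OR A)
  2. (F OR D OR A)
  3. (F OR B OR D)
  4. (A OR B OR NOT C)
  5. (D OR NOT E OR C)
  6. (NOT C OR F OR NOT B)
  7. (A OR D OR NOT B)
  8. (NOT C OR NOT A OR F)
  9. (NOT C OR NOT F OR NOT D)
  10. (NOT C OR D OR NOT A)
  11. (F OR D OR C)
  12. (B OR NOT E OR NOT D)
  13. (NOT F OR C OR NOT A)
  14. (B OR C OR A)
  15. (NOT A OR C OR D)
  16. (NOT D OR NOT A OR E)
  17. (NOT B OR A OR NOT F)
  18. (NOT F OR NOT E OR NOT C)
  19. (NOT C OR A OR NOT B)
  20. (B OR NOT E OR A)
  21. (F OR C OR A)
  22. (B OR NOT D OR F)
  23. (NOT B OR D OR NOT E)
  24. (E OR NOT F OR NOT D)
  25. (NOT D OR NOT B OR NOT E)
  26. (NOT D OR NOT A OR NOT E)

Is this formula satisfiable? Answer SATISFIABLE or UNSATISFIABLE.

UNSATISFIABLE

A = True:
  D = True:
    propagation gives E=True; an empty clause results — contradiction.
  D = False:
    propagation gives C=False; an empty clause results — contradiction.
A = False:
  B = True:
    propagation gives D=True, F=False, C=False; an empty clause results — contradiction.
  B = False:
    propagation gives C=False; an empty clause results — contradiction.
Every branch closes, so no satisfying assignment exists.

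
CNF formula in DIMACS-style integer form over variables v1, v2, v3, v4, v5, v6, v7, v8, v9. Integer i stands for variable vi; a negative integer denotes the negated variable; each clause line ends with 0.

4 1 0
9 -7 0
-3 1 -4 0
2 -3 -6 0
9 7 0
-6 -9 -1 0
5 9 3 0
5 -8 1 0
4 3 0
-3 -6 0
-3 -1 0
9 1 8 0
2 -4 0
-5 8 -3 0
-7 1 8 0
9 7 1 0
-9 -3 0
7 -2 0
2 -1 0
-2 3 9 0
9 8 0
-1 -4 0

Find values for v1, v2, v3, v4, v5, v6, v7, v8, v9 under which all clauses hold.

v1 = F, v2 = T, v3 = F, v4 = T, v5 = T, v6 = T, v7 = T, v8 = T, v9 = T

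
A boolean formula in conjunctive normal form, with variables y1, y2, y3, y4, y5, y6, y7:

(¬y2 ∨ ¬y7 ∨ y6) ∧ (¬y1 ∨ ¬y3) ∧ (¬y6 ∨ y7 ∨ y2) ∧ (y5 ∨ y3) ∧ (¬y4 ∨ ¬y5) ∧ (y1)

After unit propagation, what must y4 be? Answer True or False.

False

(y1) is a unit clause: y1 = True.
In (¬y3 ∨ ¬y1), ¬y1 is now false; ¬y3 must hold, so y3 = False.
In (y3 ∨ y5), y3 is now false; y5 must hold, so y5 = True.
From (¬y5 ∨ ¬y4) and y5 = True: y4 = False.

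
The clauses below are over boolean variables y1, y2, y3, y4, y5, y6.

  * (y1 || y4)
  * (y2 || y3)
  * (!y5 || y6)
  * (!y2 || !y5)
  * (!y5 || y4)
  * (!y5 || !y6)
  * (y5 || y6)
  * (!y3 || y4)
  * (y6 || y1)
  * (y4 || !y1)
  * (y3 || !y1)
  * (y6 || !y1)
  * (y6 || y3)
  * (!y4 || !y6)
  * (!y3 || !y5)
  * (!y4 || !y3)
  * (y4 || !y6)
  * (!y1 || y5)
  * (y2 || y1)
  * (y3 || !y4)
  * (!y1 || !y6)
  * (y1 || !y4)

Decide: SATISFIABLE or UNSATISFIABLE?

UNSATISFIABLE

y1 = True:
  propagation gives y4=True, y3=True; an empty clause results — contradiction.
y1 = False:
  propagation gives y4=True; an empty clause results — contradiction.
Every branch closes, so no satisfying assignment exists.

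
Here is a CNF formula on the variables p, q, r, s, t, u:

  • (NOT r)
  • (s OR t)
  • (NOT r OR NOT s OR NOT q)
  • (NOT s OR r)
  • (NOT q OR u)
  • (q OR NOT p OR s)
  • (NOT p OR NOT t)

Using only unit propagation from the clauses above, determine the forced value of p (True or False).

False

(NOT r) stands alone — r = False.
(NOT s OR r): since r = False, the clause reduces to (NOT s). s = False.
(t OR s): since s = False, the clause reduces to (t). t = True.
(NOT p OR NOT t): since t = True, the clause reduces to (NOT p). p = False.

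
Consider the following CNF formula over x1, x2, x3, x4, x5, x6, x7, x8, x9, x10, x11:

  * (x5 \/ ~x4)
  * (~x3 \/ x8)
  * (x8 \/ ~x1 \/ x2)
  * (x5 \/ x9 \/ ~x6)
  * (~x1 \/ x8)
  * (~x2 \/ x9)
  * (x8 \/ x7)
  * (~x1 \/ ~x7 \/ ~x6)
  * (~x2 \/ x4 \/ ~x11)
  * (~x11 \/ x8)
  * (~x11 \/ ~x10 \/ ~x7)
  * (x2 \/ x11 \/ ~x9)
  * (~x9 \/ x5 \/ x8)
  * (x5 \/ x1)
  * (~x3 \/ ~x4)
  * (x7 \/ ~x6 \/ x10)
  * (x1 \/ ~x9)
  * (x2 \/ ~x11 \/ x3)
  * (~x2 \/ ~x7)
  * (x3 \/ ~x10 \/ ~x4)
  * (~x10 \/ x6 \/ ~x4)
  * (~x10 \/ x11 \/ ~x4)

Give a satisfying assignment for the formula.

Pure literal: x5 appears only positively; assign x5 = True.
x8 occurs only positively in the remaining clauses — set x8 = True.
Try x1 = True.
Set x2 = False and propagate.
The remaining clauses are satisfied by x3 = False, x4 = True, x6 = False, x7 = False, x9 = False, x10 = False, x11 = False.
Every clause has at least one true literal under this assignment.

x1=True, x2=False, x3=False, x4=True, x5=True, x6=False, x7=False, x8=True, x9=False, x10=False, x11=False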